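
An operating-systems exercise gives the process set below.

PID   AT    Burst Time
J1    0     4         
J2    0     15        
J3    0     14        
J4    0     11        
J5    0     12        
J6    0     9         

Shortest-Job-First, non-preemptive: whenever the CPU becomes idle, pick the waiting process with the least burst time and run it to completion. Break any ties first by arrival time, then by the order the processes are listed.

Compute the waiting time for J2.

Gantt: | J1 0-4 | J6 4-13 | J4 13-24 | J5 24-36 | J3 36-50 | J2 50-65 |
Completion: J1=4  J2=65  J3=50  J4=24  J5=36  J6=13
Turnaround (C−A): J1=4  J2=65  J3=50  J4=24  J5=36  J6=13
Waiting(J2) = turnaround − burst = 65 − 15 = 50

50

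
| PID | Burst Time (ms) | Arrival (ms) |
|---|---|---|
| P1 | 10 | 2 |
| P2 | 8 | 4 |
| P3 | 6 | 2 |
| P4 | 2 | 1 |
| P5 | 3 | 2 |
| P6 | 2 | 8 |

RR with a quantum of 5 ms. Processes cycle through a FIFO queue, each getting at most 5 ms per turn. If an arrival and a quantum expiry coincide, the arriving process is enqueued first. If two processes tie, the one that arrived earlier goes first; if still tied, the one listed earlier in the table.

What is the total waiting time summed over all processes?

Timeline: | idle 0-1 | P4 1-3 | P1 3-8 | P3 8-13 | P5 13-16 | P2 16-21 | P6 21-23 | P1 23-28 | P3 28-29 | P2 29-32 |
Completion: P1=28  P2=32  P3=29  P4=3  P5=16  P6=23
Turnaround (C−A): P1=26  P2=28  P3=27  P4=2  P5=14  P6=15
Waiting = turnaround − burst: P1=16, P2=20, P3=21, P4=0, P5=11, P6=13
Total waiting = 16 + 20 + 21 + 0 + 11 + 13 = 81

81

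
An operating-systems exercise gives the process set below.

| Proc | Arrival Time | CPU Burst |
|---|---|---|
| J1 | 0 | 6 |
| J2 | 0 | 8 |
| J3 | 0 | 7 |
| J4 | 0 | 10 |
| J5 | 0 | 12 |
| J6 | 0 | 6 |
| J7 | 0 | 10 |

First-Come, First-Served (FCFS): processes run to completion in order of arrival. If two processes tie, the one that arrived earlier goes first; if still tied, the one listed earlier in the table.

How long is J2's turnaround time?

14

Schedule: | J1 0-6 | J2 6-14 | J3 14-21 | J4 21-31 | J5 31-43 | J6 43-49 | J7 49-59 |
Completion: J1=6  J2=14  J3=21  J4=31  J5=43  J6=49  J7=59
Turnaround (C−A): J1=6  J2=14  J3=21  J4=31  J5=43  J6=49  J7=59
Turnaround(J2) = completion − arrival = 14 − 0 = 14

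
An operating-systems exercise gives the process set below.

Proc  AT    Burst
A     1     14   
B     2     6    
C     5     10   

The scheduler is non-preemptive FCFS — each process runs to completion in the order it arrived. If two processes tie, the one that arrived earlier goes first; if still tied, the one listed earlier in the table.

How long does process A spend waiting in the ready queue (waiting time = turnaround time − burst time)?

0

Schedule: | idle 0-1 | A 1-15 | B 15-21 | C 21-31 |
Completion: A=15  B=21  C=31
Turnaround (C−A): A=14  B=19  C=26
Waiting(A) = turnaround − burst = 14 − 14 = 0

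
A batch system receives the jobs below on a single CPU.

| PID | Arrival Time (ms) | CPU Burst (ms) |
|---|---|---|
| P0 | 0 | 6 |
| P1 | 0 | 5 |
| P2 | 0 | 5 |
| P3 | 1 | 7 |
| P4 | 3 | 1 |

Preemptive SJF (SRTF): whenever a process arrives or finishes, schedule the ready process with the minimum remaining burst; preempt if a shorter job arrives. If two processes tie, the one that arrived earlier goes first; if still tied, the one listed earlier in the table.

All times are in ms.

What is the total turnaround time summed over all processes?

58

Gantt: | P1 0-3 | P4 3-4 | P1 4-6 | P2 6-11 | P0 11-17 | P3 17-24 |
Completion: P0=17  P1=6  P2=11  P3=24  P4=4
Turnaround (C−A): P0=17  P1=6  P2=11  P3=23  P4=1
Turnaround = completion − arrival: P0=17, P1=6, P2=11, P3=23, P4=1
Total turnaround = 17 + 6 + 11 + 23 + 1 = 58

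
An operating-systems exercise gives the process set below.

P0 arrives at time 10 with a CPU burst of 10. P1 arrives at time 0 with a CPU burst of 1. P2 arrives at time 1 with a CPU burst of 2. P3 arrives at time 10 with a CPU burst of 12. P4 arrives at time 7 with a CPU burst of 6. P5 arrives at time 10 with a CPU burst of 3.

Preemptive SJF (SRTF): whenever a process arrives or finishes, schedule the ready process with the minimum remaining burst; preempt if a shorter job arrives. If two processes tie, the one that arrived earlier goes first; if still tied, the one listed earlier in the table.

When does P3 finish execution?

Gantt: | P1 0-1 | P2 1-3 | idle 3-7 | P4 7-13 | P5 13-16 | P0 16-26 | P3 26-38 |
Completion: P0=26  P1=1  P2=3  P3=38  P4=13  P5=16
Turnaround (C−A): P0=16  P1=1  P2=2  P3=28  P4=6  P5=6

38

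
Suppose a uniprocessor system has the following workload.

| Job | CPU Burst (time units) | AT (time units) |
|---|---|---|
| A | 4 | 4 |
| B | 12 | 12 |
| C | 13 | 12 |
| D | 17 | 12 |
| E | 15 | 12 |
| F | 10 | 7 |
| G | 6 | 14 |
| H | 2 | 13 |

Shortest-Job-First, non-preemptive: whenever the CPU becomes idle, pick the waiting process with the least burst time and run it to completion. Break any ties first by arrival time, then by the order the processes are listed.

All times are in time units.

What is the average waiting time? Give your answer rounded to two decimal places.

Timeline: | idle 0-4 | A 4-8 | F 8-18 | H 18-20 | G 20-26 | B 26-38 | C 38-51 | E 51-66 | D 66-83 |
Completion: A=8  B=38  C=51  D=83  E=66  F=18  G=26  H=20
Turnaround (C−A): A=4  B=26  C=39  D=71  E=54  F=11  G=12  H=7
Waiting times: A=0, B=14, C=26, D=54, E=39, F=1, G=6, H=5
Average waiting = (0+14+26+54+39+1+6+5) / 8 = 145/8 = 18.13

18.13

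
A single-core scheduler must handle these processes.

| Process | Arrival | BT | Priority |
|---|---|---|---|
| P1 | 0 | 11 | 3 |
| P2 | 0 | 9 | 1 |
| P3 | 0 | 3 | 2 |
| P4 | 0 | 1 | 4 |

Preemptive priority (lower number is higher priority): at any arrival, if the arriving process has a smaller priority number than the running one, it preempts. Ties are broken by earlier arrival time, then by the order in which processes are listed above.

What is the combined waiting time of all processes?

44

Timeline: | P2 0-9 | P3 9-12 | P1 12-23 | P4 23-24 |
Completion: P1=23  P2=9  P3=12  P4=24
Turnaround (C−A): P1=23  P2=9  P3=12  P4=24
Waiting = turnaround − burst: P1=12, P2=0, P3=9, P4=23
Total waiting = 12 + 0 + 9 + 23 = 44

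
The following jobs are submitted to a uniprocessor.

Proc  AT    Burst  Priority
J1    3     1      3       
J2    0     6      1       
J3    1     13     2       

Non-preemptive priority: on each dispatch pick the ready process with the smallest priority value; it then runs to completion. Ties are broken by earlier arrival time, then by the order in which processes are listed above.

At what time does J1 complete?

Schedule: | J2 0-6 | J3 6-19 | J1 19-20 |
Completion: J1=20  J2=6  J3=19

20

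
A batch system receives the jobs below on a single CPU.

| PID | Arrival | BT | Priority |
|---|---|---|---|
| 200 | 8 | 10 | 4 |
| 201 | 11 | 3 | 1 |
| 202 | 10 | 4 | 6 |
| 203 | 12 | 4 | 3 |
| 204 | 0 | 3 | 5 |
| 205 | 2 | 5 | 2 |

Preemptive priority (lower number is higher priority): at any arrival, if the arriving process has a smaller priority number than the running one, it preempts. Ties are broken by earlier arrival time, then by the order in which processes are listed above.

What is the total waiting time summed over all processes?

29

Timeline: | 204 0-2 | 205 2-7 | 204 7-8 | 200 8-11 | 201 11-14 | 203 14-18 | 200 18-25 | 202 25-29 |
Completion: 200=25  201=14  202=29  203=18  204=8  205=7
Turnaround (C−A): 200=17  201=3  202=19  203=6  204=8  205=5
Waiting = turnaround − burst: 200=7, 201=0, 202=15, 203=2, 204=5, 205=0
Total waiting = 7 + 0 + 15 + 2 + 5 + 0 = 29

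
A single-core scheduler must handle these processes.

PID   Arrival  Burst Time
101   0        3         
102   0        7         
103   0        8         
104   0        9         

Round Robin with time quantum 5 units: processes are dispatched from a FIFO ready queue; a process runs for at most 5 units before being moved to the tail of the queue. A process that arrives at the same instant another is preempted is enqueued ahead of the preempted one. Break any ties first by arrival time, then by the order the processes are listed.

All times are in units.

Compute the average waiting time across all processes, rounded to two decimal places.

Schedule: | 101 0-3 | 102 3-8 | 103 8-13 | 104 13-18 | 102 18-20 | 103 20-23 | 104 23-27 |
Completion: 101=3  102=20  103=23  104=27
Turnaround (C−A): 101=3  102=20  103=23  104=27
Waiting times: 101=0, 102=13, 103=15, 104=18
Average waiting = (0+13+15+18) / 4 = 46/4 = 11.50

11.50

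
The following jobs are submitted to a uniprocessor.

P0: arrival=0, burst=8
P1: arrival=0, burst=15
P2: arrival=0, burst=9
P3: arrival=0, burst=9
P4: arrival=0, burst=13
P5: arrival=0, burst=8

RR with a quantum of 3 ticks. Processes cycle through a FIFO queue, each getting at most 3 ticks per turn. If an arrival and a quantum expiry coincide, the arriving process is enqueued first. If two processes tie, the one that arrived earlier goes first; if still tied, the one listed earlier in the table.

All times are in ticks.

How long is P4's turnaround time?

62

Schedule: | P0 0-3 | P1 3-6 | P2 6-9 | P3 9-12 | P4 12-15 | P5 15-18 | P0 18-21 | P1 21-24 | P2 24-27 | P3 27-30 | P4 30-33 | P5 33-36 | P0 36-38 | P1 38-41 | P2 41-44 | P3 44-47 | P4 47-50 | P5 50-52 | P1 52-55 | P4 55-58 | P1 58-61 | P4 61-62 |
Completion: P0=38  P1=61  P2=44  P3=47  P4=62  P5=52
Turnaround (C−A): P0=38  P1=61  P2=44  P3=47  P4=62  P5=52
Turnaround(P4) = completion − arrival = 62 − 0 = 62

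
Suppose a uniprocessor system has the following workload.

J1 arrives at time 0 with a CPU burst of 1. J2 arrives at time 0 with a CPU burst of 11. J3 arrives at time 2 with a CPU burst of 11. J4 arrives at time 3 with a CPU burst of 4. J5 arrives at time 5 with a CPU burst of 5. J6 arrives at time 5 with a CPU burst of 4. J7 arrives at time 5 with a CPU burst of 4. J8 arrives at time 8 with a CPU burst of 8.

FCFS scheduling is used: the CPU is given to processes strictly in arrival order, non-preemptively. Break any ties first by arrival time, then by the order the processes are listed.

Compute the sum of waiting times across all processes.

Timeline: | J1 0-1 | J2 1-12 | J3 12-23 | J4 23-27 | J5 27-32 | J6 32-36 | J7 36-40 | J8 40-48 |
Completion: J1=1  J2=12  J3=23  J4=27  J5=32  J6=36  J7=40  J8=48
Waiting = turnaround − burst: J1=0, J2=1, J3=10, J4=20, J5=22, J6=27, J7=31, J8=32
Total waiting = 0 + 1 + 10 + 20 + 22 + 27 + 31 + 32 = 143

143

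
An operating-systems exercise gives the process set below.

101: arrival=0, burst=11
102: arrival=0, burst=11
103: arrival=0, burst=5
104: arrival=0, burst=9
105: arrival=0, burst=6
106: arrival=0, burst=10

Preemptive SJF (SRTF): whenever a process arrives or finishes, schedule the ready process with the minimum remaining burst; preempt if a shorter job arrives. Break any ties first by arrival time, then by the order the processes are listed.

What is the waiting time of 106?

20

Timeline: | 103 0-5 | 105 5-11 | 104 11-20 | 106 20-30 | 101 30-41 | 102 41-52 |
Completion: 101=41  102=52  103=5  104=20  105=11  106=30
Turnaround (C−A): 101=41  102=52  103=5  104=20  105=11  106=30
Waiting(106) = turnaround − burst = 30 − 10 = 20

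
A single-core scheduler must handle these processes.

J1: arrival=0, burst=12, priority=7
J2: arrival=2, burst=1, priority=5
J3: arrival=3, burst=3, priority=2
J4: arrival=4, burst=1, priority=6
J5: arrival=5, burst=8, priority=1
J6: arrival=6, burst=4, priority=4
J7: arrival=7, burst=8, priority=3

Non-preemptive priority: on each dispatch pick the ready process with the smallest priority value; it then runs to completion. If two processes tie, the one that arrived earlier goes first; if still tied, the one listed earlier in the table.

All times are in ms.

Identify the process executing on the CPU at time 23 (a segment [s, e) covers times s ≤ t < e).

Schedule: | J1 0-12 | J5 12-20 | J3 20-23 | J7 23-31 | J6 31-35 | J2 35-36 | J4 36-37 |
Completion: J1=12  J2=36  J3=23  J4=37  J5=20  J6=35  J7=31
Turnaround (C−A): J1=12  J2=34  J3=20  J4=33  J5=15  J6=29  J7=24

J7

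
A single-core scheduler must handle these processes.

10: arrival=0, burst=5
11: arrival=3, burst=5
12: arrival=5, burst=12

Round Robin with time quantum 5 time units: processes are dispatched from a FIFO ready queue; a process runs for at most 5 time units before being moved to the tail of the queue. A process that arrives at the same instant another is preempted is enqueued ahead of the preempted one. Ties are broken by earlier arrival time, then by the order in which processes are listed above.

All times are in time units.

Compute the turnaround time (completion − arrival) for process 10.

5

Schedule: | 10 0-5 | 11 5-10 | 12 10-22 |
Completion: 10=5  11=10  12=22
Turnaround(10) = completion − arrival = 5 − 0 = 5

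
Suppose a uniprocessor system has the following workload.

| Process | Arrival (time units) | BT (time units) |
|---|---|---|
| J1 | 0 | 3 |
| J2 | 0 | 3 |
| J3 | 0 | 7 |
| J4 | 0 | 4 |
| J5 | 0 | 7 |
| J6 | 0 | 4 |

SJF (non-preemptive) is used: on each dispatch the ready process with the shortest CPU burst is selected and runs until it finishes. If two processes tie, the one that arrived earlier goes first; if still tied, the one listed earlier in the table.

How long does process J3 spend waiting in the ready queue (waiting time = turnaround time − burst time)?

14

Gantt: | J1 0-3 | J2 3-6 | J4 6-10 | J6 10-14 | J3 14-21 | J5 21-28 |
Completion: J1=3  J2=6  J3=21  J4=10  J5=28  J6=14
Waiting(J3) = turnaround − burst = 21 − 7 = 14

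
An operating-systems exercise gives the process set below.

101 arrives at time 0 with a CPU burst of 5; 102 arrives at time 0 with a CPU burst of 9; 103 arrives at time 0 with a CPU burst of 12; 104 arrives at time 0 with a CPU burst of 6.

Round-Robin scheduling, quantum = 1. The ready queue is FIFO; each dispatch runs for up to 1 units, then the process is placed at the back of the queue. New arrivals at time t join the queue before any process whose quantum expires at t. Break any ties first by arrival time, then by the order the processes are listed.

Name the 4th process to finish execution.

Gantt: | 101 0-1 | 102 1-2 | 103 2-3 | 104 3-4 | 101 4-5 | 102 5-6 | 103 6-7 | 104 7-8 | 101 8-9 | 102 9-10 | 103 10-11 | 104 11-12 | 101 12-13 | 102 13-14 | 103 14-15 | 104 15-16 | 101 16-17 | 102 17-18 | 103 18-19 | 104 19-20 | 102 20-21 | 103 21-22 | 104 22-23 | 102 23-24 | 103 24-25 | 102 25-26 | 103 26-27 | 102 27-28 | 103 28-32 |
Completion: 101=17  102=28  103=32  104=23
Turnaround (C−A): 101=17  102=28  103=32  104=23
Finish order: 101 → 104 → 102 → 103

103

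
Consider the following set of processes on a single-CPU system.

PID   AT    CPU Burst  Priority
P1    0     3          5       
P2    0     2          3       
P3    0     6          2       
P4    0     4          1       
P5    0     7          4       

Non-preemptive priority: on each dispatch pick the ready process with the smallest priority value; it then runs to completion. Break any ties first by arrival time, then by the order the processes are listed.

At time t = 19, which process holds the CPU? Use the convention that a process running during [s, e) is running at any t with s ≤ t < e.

Gantt: | P4 0-4 | P3 4-10 | P2 10-12 | P5 12-19 | P1 19-22 |
Completion: P1=22  P2=12  P3=10  P4=4  P5=19
Turnaround (C−A): P1=22  P2=12  P3=10  P4=4  P5=19

P1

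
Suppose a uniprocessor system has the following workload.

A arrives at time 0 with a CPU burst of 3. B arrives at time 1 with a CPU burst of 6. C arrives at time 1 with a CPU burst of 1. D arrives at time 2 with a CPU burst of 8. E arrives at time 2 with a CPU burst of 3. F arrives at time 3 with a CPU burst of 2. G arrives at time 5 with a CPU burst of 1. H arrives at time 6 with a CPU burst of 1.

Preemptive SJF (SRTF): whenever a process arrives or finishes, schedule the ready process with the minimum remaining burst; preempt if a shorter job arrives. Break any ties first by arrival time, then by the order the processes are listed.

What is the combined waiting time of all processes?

35

Timeline: | A 0-1 | C 1-2 | A 2-4 | F 4-6 | G 6-7 | H 7-8 | E 8-11 | B 11-17 | D 17-25 |
Completion: A=4  B=17  C=2  D=25  E=11  F=6  G=7  H=8
Turnaround (C−A): A=4  B=16  C=1  D=23  E=9  F=3  G=2  H=2
Waiting = turnaround − burst: A=1, B=10, C=0, D=15, E=6, F=1, G=1, H=1
Total waiting = 1 + 10 + 0 + 15 + 6 + 1 + 1 + 1 = 35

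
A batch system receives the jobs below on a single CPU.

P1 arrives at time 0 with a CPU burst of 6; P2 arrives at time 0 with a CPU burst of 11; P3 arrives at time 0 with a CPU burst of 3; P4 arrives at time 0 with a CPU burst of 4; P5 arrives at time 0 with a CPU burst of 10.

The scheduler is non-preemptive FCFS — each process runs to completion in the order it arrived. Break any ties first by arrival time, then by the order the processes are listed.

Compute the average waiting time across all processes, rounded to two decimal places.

13.40

Timeline: | P1 0-6 | P2 6-17 | P3 17-20 | P4 20-24 | P5 24-34 |
Completion: P1=6  P2=17  P3=20  P4=24  P5=34
Turnaround (C−A): P1=6  P2=17  P3=20  P4=24  P5=34
Waiting times: P1=0, P2=6, P3=17, P4=20, P5=24
Average waiting = (0+6+17+20+24) / 5 = 67/5 = 13.40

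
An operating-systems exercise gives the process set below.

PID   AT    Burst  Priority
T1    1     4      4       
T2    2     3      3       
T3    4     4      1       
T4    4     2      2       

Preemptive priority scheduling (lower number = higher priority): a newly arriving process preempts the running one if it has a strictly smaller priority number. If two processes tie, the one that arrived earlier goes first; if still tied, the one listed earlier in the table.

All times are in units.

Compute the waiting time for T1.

9

Gantt: | idle 0-1 | T1 1-2 | T2 2-4 | T3 4-8 | T4 8-10 | T2 10-11 | T1 11-14 |
Completion: T1=14  T2=11  T3=8  T4=10
Turnaround (C−A): T1=13  T2=9  T3=4  T4=6
Waiting(T1) = turnaround − burst = 13 − 4 = 9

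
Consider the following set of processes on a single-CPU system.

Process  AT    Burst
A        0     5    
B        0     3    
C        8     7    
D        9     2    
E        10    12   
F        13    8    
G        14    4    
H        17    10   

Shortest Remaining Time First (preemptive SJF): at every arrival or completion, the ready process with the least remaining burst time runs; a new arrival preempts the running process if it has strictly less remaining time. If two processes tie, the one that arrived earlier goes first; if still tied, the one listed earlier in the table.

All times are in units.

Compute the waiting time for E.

Gantt: | B 0-3 | A 3-8 | C 8-9 | D 9-11 | C 11-17 | G 17-21 | F 21-29 | H 29-39 | E 39-51 |
Completion: A=8  B=3  C=17  D=11  E=51  F=29  G=21  H=39
Turnaround (C−A): A=8  B=3  C=9  D=2  E=41  F=16  G=7  H=22
Waiting(E) = turnaround − burst = 41 − 12 = 29

29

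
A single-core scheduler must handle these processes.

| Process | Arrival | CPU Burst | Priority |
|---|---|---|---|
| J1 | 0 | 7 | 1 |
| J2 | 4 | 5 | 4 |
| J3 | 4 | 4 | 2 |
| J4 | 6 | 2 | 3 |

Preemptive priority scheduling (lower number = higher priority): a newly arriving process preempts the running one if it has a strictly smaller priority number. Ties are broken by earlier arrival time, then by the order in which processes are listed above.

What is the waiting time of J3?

3

Gantt: | J1 0-7 | J3 7-11 | J4 11-13 | J2 13-18 |
Completion: J1=7  J2=18  J3=11  J4=13
Turnaround (C−A): J1=7  J2=14  J3=7  J4=7
Waiting(J3) = turnaround − burst = 7 − 4 = 3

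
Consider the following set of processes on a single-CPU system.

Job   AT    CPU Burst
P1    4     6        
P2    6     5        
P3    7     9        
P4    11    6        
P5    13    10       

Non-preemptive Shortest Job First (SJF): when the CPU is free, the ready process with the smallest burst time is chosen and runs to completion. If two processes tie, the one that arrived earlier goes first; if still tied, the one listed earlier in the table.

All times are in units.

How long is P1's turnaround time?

6

Gantt: | idle 0-4 | P1 4-10 | P2 10-15 | P4 15-21 | P3 21-30 | P5 30-40 |
Completion: P1=10  P2=15  P3=30  P4=21  P5=40
Turnaround(P1) = completion − arrival = 10 − 4 = 6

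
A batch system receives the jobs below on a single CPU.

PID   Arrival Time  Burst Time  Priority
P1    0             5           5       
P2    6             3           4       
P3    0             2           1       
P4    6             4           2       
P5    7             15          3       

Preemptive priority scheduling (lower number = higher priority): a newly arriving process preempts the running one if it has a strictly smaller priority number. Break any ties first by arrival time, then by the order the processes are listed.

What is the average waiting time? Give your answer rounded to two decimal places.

9.20

Schedule: | P3 0-2 | P1 2-6 | P4 6-10 | P5 10-25 | P2 25-28 | P1 28-29 |
Completion: P1=29  P2=28  P3=2  P4=10  P5=25
Waiting times: P1=24, P2=19, P3=0, P4=0, P5=3
Average waiting = (24+19+0+0+3) / 5 = 46/5 = 9.20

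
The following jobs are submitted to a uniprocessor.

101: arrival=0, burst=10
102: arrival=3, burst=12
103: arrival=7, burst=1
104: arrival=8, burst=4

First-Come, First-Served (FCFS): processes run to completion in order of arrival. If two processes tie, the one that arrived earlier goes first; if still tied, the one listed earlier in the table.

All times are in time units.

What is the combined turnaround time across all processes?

64

Gantt: | 101 0-10 | 102 10-22 | 103 22-23 | 104 23-27 |
Completion: 101=10  102=22  103=23  104=27
Turnaround (C−A): 101=10  102=19  103=16  104=19
Turnaround = completion − arrival: 101=10, 102=19, 103=16, 104=19
Total turnaround = 10 + 19 + 16 + 19 = 64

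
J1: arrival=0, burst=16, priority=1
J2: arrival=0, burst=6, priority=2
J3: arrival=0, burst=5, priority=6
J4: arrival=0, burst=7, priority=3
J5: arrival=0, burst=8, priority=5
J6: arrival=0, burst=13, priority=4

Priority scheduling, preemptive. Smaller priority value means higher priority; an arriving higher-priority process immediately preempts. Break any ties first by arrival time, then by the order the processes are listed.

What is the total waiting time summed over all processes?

Schedule: | J1 0-16 | J2 16-22 | J4 22-29 | J6 29-42 | J5 42-50 | J3 50-55 |
Completion: J1=16  J2=22  J3=55  J4=29  J5=50  J6=42
Turnaround (C−A): J1=16  J2=22  J3=55  J4=29  J5=50  J6=42
Waiting = turnaround − burst: J1=0, J2=16, J3=50, J4=22, J5=42, J6=29
Total waiting = 0 + 16 + 50 + 22 + 42 + 29 = 159

159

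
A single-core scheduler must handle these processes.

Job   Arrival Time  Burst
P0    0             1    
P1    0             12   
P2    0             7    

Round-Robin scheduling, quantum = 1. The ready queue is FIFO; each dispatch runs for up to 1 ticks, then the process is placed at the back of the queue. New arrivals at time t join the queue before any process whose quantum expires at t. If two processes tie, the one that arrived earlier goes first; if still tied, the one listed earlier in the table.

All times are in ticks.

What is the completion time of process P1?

20

Timeline: | P0 0-1 | P1 1-2 | P2 2-3 | P1 3-4 | P2 4-5 | P1 5-6 | P2 6-7 | P1 7-8 | P2 8-9 | P1 9-10 | P2 10-11 | P1 11-12 | P2 12-13 | P1 13-14 | P2 14-15 | P1 15-20 |
Completion: P0=1  P1=20  P2=15
Turnaround (C−A): P0=1  P1=20  P2=15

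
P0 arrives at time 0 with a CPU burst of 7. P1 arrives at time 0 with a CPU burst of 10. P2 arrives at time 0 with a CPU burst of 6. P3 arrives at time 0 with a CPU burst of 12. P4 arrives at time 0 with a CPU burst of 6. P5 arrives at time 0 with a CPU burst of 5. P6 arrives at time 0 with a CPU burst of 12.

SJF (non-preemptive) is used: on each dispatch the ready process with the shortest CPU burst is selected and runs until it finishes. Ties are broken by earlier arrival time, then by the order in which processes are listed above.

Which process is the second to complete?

Schedule: | P5 0-5 | P2 5-11 | P4 11-17 | P0 17-24 | P1 24-34 | P3 34-46 | P6 46-58 |
Completion: P0=24  P1=34  P2=11  P3=46  P4=17  P5=5  P6=58
Turnaround (C−A): P0=24  P1=34  P2=11  P3=46  P4=17  P5=5  P6=58
Finish order: P5 → P2 → P4 → P0 → P1 → P3 → P6

P2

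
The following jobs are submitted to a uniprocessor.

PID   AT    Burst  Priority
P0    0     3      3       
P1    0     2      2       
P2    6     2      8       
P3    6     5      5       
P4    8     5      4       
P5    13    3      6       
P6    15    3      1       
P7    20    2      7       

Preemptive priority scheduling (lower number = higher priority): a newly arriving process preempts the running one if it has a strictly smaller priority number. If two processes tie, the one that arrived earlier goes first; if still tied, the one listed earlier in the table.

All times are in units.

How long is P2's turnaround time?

Gantt: | P1 0-2 | P0 2-5 | idle 5-6 | P3 6-8 | P4 8-13 | P3 13-15 | P6 15-18 | P3 18-19 | P5 19-22 | P7 22-24 | P2 24-26 |
Completion: P0=5  P1=2  P2=26  P3=19  P4=13  P5=22  P6=18  P7=24
Turnaround (C−A): P0=5  P1=2  P2=20  P3=13  P4=5  P5=9  P6=3  P7=4
Turnaround(P2) = completion − arrival = 26 − 6 = 20

20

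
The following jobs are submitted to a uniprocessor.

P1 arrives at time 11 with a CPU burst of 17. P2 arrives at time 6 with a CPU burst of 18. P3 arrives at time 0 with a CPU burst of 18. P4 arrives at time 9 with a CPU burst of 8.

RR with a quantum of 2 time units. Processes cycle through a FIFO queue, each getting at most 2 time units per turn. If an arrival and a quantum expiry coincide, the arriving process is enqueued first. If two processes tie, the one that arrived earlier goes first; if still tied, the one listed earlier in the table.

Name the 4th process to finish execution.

P1

Gantt: | P3 0-6 | P2 6-8 | P3 8-10 | P2 10-12 | P4 12-14 | P3 14-16 | P1 16-18 | P2 18-20 | P4 20-22 | P3 22-24 | P1 24-26 | P2 26-28 | P4 28-30 | P3 30-32 | P1 32-34 | P2 34-36 | P4 36-38 | P3 38-40 | P1 40-42 | P2 42-44 | P3 44-46 | P1 46-48 | P2 48-50 | P1 50-52 | P2 52-54 | P1 54-56 | P2 56-58 | P1 58-61 |
Completion: P1=61  P2=58  P3=46  P4=38
Turnaround (C−A): P1=50  P2=52  P3=46  P4=29
Finish order: P4 → P3 → P2 → P1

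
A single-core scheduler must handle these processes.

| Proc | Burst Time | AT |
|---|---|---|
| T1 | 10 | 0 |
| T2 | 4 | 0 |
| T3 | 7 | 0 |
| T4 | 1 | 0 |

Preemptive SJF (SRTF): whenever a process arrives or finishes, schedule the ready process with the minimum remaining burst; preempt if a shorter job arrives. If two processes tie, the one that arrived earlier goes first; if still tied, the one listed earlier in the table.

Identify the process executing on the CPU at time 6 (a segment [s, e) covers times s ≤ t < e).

T3

Gantt: | T4 0-1 | T2 1-5 | T3 5-12 | T1 12-22 |
Completion: T1=22  T2=5  T3=12  T4=1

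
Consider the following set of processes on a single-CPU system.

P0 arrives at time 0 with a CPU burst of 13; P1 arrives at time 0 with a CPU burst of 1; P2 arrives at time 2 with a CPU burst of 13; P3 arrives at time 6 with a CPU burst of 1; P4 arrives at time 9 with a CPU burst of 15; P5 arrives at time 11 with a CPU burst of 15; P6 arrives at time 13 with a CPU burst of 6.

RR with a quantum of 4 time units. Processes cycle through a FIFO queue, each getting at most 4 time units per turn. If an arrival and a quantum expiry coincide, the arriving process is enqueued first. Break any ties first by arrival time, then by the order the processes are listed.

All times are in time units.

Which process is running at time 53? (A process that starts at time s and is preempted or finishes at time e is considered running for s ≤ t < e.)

Schedule: | P0 0-4 | P1 4-5 | P2 5-9 | P0 9-13 | P3 13-14 | P4 14-18 | P2 18-22 | P5 22-26 | P6 26-30 | P0 30-34 | P4 34-38 | P2 38-42 | P5 42-46 | P6 46-48 | P0 48-49 | P4 49-53 | P2 53-54 | P5 54-58 | P4 58-61 | P5 61-64 |
Completion: P0=49  P1=5  P2=54  P3=14  P4=61  P5=64  P6=48
Turnaround (C−A): P0=49  P1=5  P2=52  P3=8  P4=52  P5=53  P6=35

P2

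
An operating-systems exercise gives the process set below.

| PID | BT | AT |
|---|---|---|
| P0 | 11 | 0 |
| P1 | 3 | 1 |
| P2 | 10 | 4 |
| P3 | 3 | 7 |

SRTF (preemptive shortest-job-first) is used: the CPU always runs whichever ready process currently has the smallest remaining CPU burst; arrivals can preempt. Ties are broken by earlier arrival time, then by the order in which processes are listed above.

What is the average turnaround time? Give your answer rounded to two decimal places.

Timeline: | P0 0-1 | P1 1-4 | P0 4-7 | P3 7-10 | P0 10-17 | P2 17-27 |
Completion: P0=17  P1=4  P2=27  P3=10
Turnaround (C−A): P0=17  P1=3  P2=23  P3=3
Turnaround times: P0=17, P1=3, P2=23, P3=3
Average turnaround = (17+3+23+3) / 4 = 46/4 = 11.50

11.50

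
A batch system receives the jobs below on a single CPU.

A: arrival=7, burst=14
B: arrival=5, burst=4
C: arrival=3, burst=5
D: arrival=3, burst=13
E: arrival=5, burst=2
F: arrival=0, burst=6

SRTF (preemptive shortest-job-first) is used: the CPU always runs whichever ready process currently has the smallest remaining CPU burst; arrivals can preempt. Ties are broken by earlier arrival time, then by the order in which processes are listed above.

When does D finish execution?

Schedule: | F 0-6 | E 6-8 | B 8-12 | C 12-17 | D 17-30 | A 30-44 |
Completion: A=44  B=12  C=17  D=30  E=8  F=6

30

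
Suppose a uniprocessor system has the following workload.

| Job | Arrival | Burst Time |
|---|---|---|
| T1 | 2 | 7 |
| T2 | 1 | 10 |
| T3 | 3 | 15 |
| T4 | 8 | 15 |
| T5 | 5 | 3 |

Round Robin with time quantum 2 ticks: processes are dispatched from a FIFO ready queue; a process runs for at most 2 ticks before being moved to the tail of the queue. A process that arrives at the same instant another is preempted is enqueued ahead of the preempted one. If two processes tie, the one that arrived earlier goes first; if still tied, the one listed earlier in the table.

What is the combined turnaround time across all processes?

164

Gantt: | idle 0-1 | T2 1-3 | T1 3-5 | T3 5-7 | T2 7-9 | T5 9-11 | T1 11-13 | T3 13-15 | T4 15-17 | T2 17-19 | T5 19-20 | T1 20-22 | T3 22-24 | T4 24-26 | T2 26-28 | T1 28-29 | T3 29-31 | T4 31-33 | T2 33-35 | T3 35-37 | T4 37-39 | T3 39-41 | T4 41-43 | T3 43-45 | T4 45-47 | T3 47-48 | T4 48-51 |
Completion: T1=29  T2=35  T3=48  T4=51  T5=20
Turnaround (C−A): T1=27  T2=34  T3=45  T4=43  T5=15
Turnaround = completion − arrival: T1=27, T2=34, T3=45, T4=43, T5=15
Total turnaround = 27 + 34 + 45 + 43 + 15 = 164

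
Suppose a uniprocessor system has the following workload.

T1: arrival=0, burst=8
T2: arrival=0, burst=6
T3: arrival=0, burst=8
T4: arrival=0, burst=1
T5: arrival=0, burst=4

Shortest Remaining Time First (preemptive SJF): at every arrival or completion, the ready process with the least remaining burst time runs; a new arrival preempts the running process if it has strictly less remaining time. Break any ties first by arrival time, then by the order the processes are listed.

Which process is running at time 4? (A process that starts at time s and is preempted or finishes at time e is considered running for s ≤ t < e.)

Gantt: | T4 0-1 | T5 1-5 | T2 5-11 | T1 11-19 | T3 19-27 |
Completion: T1=19  T2=11  T3=27  T4=1  T5=5

T5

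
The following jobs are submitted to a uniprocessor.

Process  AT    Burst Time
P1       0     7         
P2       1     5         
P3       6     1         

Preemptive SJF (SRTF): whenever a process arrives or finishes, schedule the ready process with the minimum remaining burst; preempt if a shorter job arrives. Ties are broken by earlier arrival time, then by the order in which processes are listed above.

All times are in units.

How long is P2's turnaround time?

5

Schedule: | P1 0-1 | P2 1-6 | P3 6-7 | P1 7-13 |
Completion: P1=13  P2=6  P3=7
Turnaround (C−A): P1=13  P2=5  P3=1
Turnaround(P2) = completion − arrival = 6 − 1 = 5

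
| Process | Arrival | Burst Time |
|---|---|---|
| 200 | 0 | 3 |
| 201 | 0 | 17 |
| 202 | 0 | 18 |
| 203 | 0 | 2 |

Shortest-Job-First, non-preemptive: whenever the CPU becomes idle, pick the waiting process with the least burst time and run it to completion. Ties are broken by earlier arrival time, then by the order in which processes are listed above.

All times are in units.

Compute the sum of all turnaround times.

Timeline: | 203 0-2 | 200 2-5 | 201 5-22 | 202 22-40 |
Completion: 200=5  201=22  202=40  203=2
Turnaround (C−A): 200=5  201=22  202=40  203=2
Turnaround = completion − arrival: 200=5, 201=22, 202=40, 203=2
Total turnaround = 5 + 22 + 40 + 2 = 69

69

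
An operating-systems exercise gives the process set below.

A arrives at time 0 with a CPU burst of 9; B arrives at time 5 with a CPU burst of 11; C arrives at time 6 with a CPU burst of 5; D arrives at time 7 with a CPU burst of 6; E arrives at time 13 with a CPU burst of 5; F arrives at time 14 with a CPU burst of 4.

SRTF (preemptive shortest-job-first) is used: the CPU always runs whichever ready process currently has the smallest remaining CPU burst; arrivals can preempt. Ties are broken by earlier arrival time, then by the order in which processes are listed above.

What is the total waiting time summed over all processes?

Timeline: | A 0-9 | C 9-14 | F 14-18 | E 18-23 | D 23-29 | B 29-40 |
Completion: A=9  B=40  C=14  D=29  E=23  F=18
Waiting = turnaround − burst: A=0, B=24, C=3, D=16, E=5, F=0
Total waiting = 0 + 24 + 3 + 16 + 5 + 0 = 48

48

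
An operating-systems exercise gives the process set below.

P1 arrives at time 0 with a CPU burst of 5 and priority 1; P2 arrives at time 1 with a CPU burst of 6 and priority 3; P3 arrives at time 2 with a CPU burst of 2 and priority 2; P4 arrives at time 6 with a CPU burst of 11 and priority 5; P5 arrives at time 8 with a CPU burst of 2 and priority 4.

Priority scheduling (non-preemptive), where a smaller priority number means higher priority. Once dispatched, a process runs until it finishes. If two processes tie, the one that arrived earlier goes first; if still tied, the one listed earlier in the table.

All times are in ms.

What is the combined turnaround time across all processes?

Gantt: | P1 0-5 | P3 5-7 | P2 7-13 | P5 13-15 | P4 15-26 |
Completion: P1=5  P2=13  P3=7  P4=26  P5=15
Turnaround = completion − arrival: P1=5, P2=12, P3=5, P4=20, P5=7
Total turnaround = 5 + 12 + 5 + 20 + 7 = 49

49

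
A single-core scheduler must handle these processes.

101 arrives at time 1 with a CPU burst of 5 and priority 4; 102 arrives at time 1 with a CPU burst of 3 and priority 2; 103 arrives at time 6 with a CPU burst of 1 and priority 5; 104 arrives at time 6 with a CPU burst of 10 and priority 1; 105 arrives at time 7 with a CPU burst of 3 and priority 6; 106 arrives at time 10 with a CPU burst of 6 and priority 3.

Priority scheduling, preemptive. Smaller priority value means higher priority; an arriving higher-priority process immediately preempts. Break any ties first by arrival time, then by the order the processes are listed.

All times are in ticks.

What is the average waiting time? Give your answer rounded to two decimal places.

10.50

Timeline: | idle 0-1 | 102 1-4 | 101 4-6 | 104 6-16 | 106 16-22 | 101 22-25 | 103 25-26 | 105 26-29 |
Completion: 101=25  102=4  103=26  104=16  105=29  106=22
Waiting times: 101=19, 102=0, 103=19, 104=0, 105=19, 106=6
Average waiting = (19+0+19+0+19+6) / 6 = 63/6 = 10.50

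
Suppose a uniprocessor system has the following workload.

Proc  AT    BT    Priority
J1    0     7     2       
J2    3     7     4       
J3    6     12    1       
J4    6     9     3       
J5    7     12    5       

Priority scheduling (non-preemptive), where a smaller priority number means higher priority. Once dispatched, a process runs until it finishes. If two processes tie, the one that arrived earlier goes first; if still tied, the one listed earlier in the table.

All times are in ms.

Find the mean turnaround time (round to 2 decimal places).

Gantt: | J1 0-7 | J3 7-19 | J4 19-28 | J2 28-35 | J5 35-47 |
Completion: J1=7  J2=35  J3=19  J4=28  J5=47
Turnaround times: J1=7, J2=32, J3=13, J4=22, J5=40
Average turnaround = (7+32+13+22+40) / 5 = 114/5 = 22.80

22.80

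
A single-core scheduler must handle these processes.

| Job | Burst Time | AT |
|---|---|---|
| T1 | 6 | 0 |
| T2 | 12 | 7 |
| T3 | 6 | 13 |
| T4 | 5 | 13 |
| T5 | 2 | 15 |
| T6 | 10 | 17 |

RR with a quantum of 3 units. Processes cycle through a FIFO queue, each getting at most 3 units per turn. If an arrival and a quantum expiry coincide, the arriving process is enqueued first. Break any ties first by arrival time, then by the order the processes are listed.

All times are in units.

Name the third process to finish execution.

Schedule: | T1 0-6 | idle 6-7 | T2 7-13 | T3 13-16 | T4 16-19 | T2 19-22 | T5 22-24 | T3 24-27 | T6 27-30 | T4 30-32 | T2 32-35 | T6 35-42 |
Completion: T1=6  T2=35  T3=27  T4=32  T5=24  T6=42
Turnaround (C−A): T1=6  T2=28  T3=14  T4=19  T5=9  T6=25
Finish order: T1 → T5 → T3 → T4 → T2 → T6

T3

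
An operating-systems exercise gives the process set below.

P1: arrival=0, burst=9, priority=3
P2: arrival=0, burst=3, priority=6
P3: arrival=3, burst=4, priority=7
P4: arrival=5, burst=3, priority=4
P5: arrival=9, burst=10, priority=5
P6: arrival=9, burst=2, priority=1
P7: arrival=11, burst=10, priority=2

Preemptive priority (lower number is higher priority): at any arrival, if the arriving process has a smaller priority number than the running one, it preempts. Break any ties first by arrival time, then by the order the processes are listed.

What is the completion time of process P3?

Timeline: | P1 0-9 | P6 9-11 | P7 11-21 | P4 21-24 | P5 24-34 | P2 34-37 | P3 37-41 |
Completion: P1=9  P2=37  P3=41  P4=24  P5=34  P6=11  P7=21
Turnaround (C−A): P1=9  P2=37  P3=38  P4=19  P5=25  P6=2  P7=10

41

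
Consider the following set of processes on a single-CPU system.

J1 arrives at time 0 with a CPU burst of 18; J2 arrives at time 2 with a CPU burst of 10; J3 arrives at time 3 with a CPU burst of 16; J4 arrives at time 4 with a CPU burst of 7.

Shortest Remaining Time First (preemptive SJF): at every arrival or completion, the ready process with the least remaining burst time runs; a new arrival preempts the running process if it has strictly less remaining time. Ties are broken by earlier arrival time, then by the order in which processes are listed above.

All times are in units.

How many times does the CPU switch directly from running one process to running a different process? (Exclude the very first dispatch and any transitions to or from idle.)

5

Schedule: | J1 0-2 | J2 2-4 | J4 4-11 | J2 11-19 | J1 19-35 | J3 35-51 |
Completion: J1=35  J2=19  J3=51  J4=11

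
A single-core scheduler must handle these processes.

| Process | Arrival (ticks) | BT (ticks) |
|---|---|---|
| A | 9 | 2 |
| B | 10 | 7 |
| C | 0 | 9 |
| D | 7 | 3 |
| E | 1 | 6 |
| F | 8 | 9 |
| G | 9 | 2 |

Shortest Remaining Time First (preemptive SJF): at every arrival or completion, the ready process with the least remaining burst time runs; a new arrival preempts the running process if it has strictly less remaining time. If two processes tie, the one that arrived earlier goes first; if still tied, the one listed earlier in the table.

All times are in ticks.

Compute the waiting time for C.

Timeline: | C 0-1 | E 1-7 | D 7-10 | A 10-12 | G 12-14 | B 14-21 | C 21-29 | F 29-38 |
Completion: A=12  B=21  C=29  D=10  E=7  F=38  G=14
Turnaround (C−A): A=3  B=11  C=29  D=3  E=6  F=30  G=5
Waiting(C) = turnaround − burst = 29 − 9 = 20

20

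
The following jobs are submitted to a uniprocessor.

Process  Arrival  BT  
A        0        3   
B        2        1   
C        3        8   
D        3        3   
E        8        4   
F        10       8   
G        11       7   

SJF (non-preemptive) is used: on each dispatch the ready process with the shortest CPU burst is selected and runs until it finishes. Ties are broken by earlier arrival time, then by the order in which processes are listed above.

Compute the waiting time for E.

7

Schedule: | A 0-3 | B 3-4 | D 4-7 | C 7-15 | E 15-19 | G 19-26 | F 26-34 |
Completion: A=3  B=4  C=15  D=7  E=19  F=34  G=26
Waiting(E) = turnaround − burst = 11 − 4 = 7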